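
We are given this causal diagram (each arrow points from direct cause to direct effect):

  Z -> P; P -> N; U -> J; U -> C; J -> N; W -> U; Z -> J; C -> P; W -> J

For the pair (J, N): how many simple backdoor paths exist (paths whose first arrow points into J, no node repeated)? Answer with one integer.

3

A backdoor path from J to N is any simple undirected path whose first edge points into J (i.e. leaves J via a parent).
Parents of J: {U, W, Z}.
Enumerating:
  P1: J <- Z -> P -> N
  P2: J <- W -> U -> C -> P -> N
  P3: J <- U -> C -> P -> N
That exhausts the simple backdoor paths. Count: 3.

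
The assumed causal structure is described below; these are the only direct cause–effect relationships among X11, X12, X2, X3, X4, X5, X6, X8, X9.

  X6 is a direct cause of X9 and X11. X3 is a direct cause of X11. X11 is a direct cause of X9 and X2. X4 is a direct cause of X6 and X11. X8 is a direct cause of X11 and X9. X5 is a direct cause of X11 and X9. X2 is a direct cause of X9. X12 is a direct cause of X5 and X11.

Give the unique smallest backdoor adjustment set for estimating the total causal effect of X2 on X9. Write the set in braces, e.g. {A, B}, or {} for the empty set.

{X11}

Variables eligible for adjustment (non-descendants of X2, excluding X2 and X9): {X11, X12, X3, X4, X5, X6, X8}.
Backdoor paths from X2 to X9:
  P1: X2 <- X11 <- X4 -> X6 -> X9
  P2: X2 <- X11 <- X8 -> X9
  P3: X2 <- X11 <- X12 -> X5 -> X9
  P4: X2 <- X11 <- X6 -> X9
  P5: X2 <- X11 <- X5 -> X9
  P6: X2 <- X11 -> X9
The empty set is not sufficient: P1 (X2 <- X11 <- X4 -> X6 -> X9) has no collider blocking it and no conditioned non-collider, so it is open.
Try {X11}:
  P1: blocked at chain node X11 ∈ conditioning set.
  P2: blocked at chain node X11 ∈ conditioning set.
  P3: blocked at chain node X11 ∈ conditioning set.
  P4: blocked at chain node X11 ∈ conditioning set.
  P5: blocked at chain node X11 ∈ conditioning set.
  P6: blocked at fork node X11 ∈ conditioning set.
{X11} contains no descendant of X2 and blocks every backdoor path.
No other singleton works — e.g. {X4} leaves P2 open — so {X11} is the unique smallest valid adjustment set.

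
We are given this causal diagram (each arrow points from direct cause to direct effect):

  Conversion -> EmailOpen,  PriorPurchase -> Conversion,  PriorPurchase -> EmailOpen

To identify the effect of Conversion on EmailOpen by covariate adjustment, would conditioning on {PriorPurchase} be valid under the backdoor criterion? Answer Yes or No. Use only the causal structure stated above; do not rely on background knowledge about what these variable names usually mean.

Yes

Backdoor paths from Conversion to EmailOpen (paths whose first edge points into Conversion):
  P1: Conversion <- PriorPurchase -> EmailOpen
Condition 1 (no descendant of Conversion in the set): holds — descendants of Conversion are {EmailOpen}; none are in {PriorPurchase}.
Condition 2 (every backdoor path blocked by {PriorPurchase}):
  P1: blocked at fork node PriorPurchase ∈ conditioning set.
{PriorPurchase} satisfies the backdoor criterion.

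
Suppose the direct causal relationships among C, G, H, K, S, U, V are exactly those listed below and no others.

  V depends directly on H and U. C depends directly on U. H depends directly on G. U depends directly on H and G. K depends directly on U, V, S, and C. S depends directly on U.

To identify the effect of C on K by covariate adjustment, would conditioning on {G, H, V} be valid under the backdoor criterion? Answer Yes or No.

Backdoor paths from C to K (paths whose first edge points into C):
  P1: C <- U <- G -> H -> V -> K
  P2: C <- U <- H -> V -> K
  P3: C <- U -> V -> K
  P4: C <- U -> S -> K
  P5: C <- U -> K
Condition 1 (no descendant of C in the set): holds — descendants of C are {K}; none are in {G, H, V}.
Condition 2 (every backdoor path blocked by {G, H, V}):
  P1: blocked at fork node G ∈ conditioning set.
  P2: blocked at fork node H ∈ conditioning set.
  P3: blocked at chain node V ∈ conditioning set.
  P4: open — no interior node is in the conditioning set.
  P5: open — no interior node is in the conditioning set.
{G, H, V} does not satisfy the backdoor criterion.

No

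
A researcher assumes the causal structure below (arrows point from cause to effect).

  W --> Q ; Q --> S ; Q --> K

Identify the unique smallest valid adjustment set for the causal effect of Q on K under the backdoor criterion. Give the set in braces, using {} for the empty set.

Variables eligible for adjustment (non-descendants of Q, excluding Q and K): {W}.
Backdoor paths from Q to K:
  (none)
With no backdoor paths the empty set already satisfies the criterion, and it is trivially minimal.

{}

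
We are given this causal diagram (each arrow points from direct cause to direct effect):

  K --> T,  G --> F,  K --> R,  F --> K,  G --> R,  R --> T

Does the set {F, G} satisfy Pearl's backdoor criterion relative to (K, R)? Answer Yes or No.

Yes

Backdoor paths from K to R (paths whose first edge points into K):
  P1: K <- F <- G -> R
Condition 1 (no descendant of K in the set): holds — descendants of K are {R, T}; none are in {F, G}.
Condition 2 (every backdoor path blocked by {F, G}):
  P1: blocked at chain node F ∈ conditioning set.
{F, G} satisfies the backdoor criterion.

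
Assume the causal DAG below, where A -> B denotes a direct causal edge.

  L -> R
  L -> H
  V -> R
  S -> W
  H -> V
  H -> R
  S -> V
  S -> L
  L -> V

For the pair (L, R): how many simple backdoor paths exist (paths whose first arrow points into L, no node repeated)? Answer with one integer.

A backdoor path from L to R is any simple undirected path whose first edge points into L (i.e. leaves L via a parent).
Parents of L: {S}.
Enumerating:
  P1: L <- S -> V <- H -> R
  P2: L <- S -> V -> R
That exhausts the simple backdoor paths. Count: 2.

2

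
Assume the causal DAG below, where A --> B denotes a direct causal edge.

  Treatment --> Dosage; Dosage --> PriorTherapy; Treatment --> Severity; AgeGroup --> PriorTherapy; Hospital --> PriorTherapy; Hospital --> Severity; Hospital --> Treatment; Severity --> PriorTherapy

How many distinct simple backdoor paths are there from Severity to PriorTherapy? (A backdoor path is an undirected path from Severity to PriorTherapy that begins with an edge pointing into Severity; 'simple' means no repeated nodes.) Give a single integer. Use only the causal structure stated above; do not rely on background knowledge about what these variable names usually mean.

A backdoor path from Severity to PriorTherapy is any simple undirected path whose first edge points into Severity (i.e. leaves Severity via a parent).
Parents of Severity: {Hospital, Treatment}.
Enumerating:
  P1: Severity <- Hospital -> Treatment -> Dosage -> PriorTherapy
  P2: Severity <- Hospital -> PriorTherapy
  P3: Severity <- Treatment <- Hospital -> PriorTherapy
  P4: Severity <- Treatment -> Dosage -> PriorTherapy
That exhausts the simple backdoor paths. Count: 4.

4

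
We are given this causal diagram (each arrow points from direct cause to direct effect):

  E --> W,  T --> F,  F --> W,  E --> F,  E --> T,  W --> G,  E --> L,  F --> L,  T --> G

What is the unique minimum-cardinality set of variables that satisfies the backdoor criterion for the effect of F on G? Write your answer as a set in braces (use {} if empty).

Variables eligible for adjustment (non-descendants of F, excluding F and G): {E, T}.
Backdoor paths from F to G:
  P1: F <- E -> T -> G
  P2: F <- E -> W -> G
  P3: F <- T <- E -> W -> G
  P4: F <- T -> G
The empty set is not sufficient: P1 (F <- E -> T -> G) has no collider blocking it and no conditioned non-collider, so it is open.
Try {E, T}:
  P1: blocked at fork node E ∈ conditioning set.
  P2: blocked at fork node E ∈ conditioning set.
  P3: blocked at chain node T ∈ conditioning set.
  P4: blocked at fork node T ∈ conditioning set.
{E, T} contains no descendant of F and blocks every backdoor path.
Every element of {E, T} is needed (dropping E leaves P2 open; dropping T leaves P4 open), so no proper subset is valid.
Among all size-2 subsets of the eligible variables, only {E, T} blocks every backdoor path, so it is the unique smallest valid adjustment set.

{E, T}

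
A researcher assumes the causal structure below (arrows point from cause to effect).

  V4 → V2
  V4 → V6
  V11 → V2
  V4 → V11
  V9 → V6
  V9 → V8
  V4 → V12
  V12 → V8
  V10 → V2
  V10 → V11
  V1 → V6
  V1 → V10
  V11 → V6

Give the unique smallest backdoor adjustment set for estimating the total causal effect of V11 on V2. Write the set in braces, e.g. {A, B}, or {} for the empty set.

Variables eligible for adjustment (non-descendants of V11, excluding V11 and V2): {V1, V10, V12, V4, V8, V9}.
Backdoor paths from V11 to V2:
  P1: V11 <- V4 -> V12 -> V8 <- V9 -> V6 <- V1 -> V10 -> V2
  P2: V11 <- V4 -> V2
  P3: V11 <- V4 -> V6 <- V1 -> V10 -> V2
  P4: V11 <- V10 <- V1 -> V6 <- V4 -> V2
  P5: V11 <- V10 <- V1 -> V6 <- V9 -> V8 <- V12 <- V4 -> V2
  P6: V11 <- V10 -> V2
The empty set is not sufficient: P2 (V11 <- V4 -> V2) has no collider blocking it and no conditioned non-collider, so it is open.
Try {V10, V4}:
  P1: blocked at fork node V4 ∈ conditioning set.
  P2: blocked at fork node V4 ∈ conditioning set.
  P3: blocked at fork node V4 ∈ conditioning set.
  P4: blocked at chain node V10 ∈ conditioning set.
  P5: blocked at chain node V10 ∈ conditioning set.
  P6: blocked at fork node V10 ∈ conditioning set.
{V10, V4} contains no descendant of V11 and blocks every backdoor path.
Every element of {V10, V4} is needed (dropping V10 leaves P6 open; dropping V4 leaves P2 open), so no proper subset is valid.
Among all size-2 subsets of the eligible variables, only {V10, V4} blocks every backdoor path, so it is the unique smallest valid adjustment set.

{V10, V4}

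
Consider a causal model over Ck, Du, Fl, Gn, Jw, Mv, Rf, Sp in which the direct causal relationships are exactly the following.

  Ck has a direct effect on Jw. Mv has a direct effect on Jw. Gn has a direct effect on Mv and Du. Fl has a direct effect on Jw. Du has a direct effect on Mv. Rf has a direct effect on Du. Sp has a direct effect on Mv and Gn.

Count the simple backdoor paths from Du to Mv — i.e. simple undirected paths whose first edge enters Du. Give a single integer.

2

A backdoor path from Du to Mv is any simple undirected path whose first edge points into Du (i.e. leaves Du via a parent).
Parents of Du: {Gn, Rf}.
Enumerating:
  P1: Du <- Gn <- Sp -> Mv
  P2: Du <- Gn -> Mv
That exhausts the simple backdoor paths. Count: 2.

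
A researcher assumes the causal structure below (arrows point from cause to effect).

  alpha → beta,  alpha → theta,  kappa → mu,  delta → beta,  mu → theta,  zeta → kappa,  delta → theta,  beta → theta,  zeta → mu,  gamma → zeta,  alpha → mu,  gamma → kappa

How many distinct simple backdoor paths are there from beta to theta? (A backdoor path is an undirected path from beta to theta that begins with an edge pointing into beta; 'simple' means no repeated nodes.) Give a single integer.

A backdoor path from beta to theta is any simple undirected path whose first edge points into beta (i.e. leaves beta via a parent).
Parents of beta: {alpha, delta}.
Enumerating:
  P1: beta <- delta -> theta
  P2: beta <- alpha -> mu -> theta
  P3: beta <- alpha -> theta
That exhausts the simple backdoor paths. Count: 3.

3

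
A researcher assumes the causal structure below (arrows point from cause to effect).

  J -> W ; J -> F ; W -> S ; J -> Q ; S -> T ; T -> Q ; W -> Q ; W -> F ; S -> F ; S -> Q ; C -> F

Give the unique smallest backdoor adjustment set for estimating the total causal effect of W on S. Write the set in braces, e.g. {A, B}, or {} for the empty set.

{}

Variables eligible for adjustment (non-descendants of W, excluding W and S): {C, J}.
Backdoor paths from W to S:
  P1: W <- J -> F <- S
  P2: W <- J -> Q <- S
  P3: W <- J -> Q <- T <- S
Each backdoor path contains an unconditioned collider, so every path is already blocked with the empty conditioning set:
  P1: blocked at collider F (neither it nor any descendant is in the conditioning set).
  P2: blocked at collider Q (neither it nor any descendant is in the conditioning set).
  P3: blocked at collider Q (neither it nor any descendant is in the conditioning set).
The empty set is therefore the unique smallest valid set.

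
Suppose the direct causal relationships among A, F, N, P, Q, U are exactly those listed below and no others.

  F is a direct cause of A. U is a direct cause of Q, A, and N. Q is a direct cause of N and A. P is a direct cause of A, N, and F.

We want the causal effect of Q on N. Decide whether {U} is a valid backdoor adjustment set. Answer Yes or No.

Yes

Backdoor paths from Q to N (paths whose first edge points into Q):
  P1: Q <- U -> A <- P -> N
  P2: Q <- U -> A <- F <- P -> N
  P3: Q <- U -> N
Condition 1 (no descendant of Q in the set): holds — descendants of Q are {A, N}; none are in {U}.
Condition 2 (every backdoor path blocked by {U}):
  P1: blocked at fork node U ∈ conditioning set.
  P2: blocked at fork node U ∈ conditioning set.
  P3: blocked at fork node U ∈ conditioning set.
{U} satisfies the backdoor criterion.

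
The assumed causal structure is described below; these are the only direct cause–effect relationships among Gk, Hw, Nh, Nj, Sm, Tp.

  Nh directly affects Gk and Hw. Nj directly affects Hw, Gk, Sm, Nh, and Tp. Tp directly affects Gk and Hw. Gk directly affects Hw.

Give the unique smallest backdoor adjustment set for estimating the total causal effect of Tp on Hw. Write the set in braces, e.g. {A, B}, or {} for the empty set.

Variables eligible for adjustment (non-descendants of Tp, excluding Tp and Hw): {Nh, Nj, Sm}.
Backdoor paths from Tp to Hw:
  P1: Tp <- Nj -> Nh -> Gk -> Hw
  P2: Tp <- Nj -> Nh -> Hw
  P3: Tp <- Nj -> Gk <- Nh -> Hw
  P4: Tp <- Nj -> Gk -> Hw
  P5: Tp <- Nj -> Hw
The empty set is not sufficient: P1 (Tp <- Nj -> Nh -> Gk -> Hw) has no collider blocking it and no conditioned non-collider, so it is open.
Try {Nj}:
  P1: blocked at fork node Nj ∈ conditioning set.
  P2: blocked at fork node Nj ∈ conditioning set.
  P3: blocked at fork node Nj ∈ conditioning set.
  P4: blocked at fork node Nj ∈ conditioning set.
  P5: blocked at fork node Nj ∈ conditioning set.
{Nj} contains no descendant of Tp and blocks every backdoor path.
No other singleton works — e.g. {Nh} leaves P4 open — so {Nj} is the unique smallest valid adjustment set.

{Nj}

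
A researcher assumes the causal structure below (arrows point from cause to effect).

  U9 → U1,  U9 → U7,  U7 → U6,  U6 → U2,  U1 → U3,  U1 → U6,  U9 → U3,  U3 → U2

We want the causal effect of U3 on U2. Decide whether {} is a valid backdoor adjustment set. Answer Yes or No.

Backdoor paths from U3 to U2 (paths whose first edge points into U3):
  P1: U3 <- U9 -> U7 -> U6 -> U2
  P2: U3 <- U9 -> U1 -> U6 -> U2
  P3: U3 <- U1 <- U9 -> U7 -> U6 -> U2
  P4: U3 <- U1 -> U6 -> U2
Condition 1 (no descendant of U3 in the set): holds — descendants of U3 are {U2}; none are in {}.
Condition 2 (every backdoor path blocked by {}):
  P1: open — no interior node is in the conditioning set.
  P2: open — no interior node is in the conditioning set.
  P3: open — no interior node is in the conditioning set.
  P4: open — no interior node is in the conditioning set.
{} does not satisfy the backdoor criterion.

No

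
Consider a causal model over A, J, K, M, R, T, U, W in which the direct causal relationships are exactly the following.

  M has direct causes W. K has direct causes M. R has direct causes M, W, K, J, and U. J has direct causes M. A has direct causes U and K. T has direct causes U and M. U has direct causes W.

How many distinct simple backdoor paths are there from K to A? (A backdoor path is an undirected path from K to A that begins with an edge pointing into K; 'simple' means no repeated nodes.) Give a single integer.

A backdoor path from K to A is any simple undirected path whose first edge points into K (i.e. leaves K via a parent).
Parents of K: {M}.
Enumerating:
  P1: K <- M <- W -> U -> A
  P2: K <- M <- W -> R <- U -> A
  P3: K <- M -> J -> R <- W -> U -> A
  P4: K <- M -> J -> R <- U -> A
  P5: K <- M -> T <- U -> A
  P6: K <- M -> R <- W -> U -> A
  P7: K <- M -> R <- U -> A
That exhausts the simple backdoor paths. Count: 7.

7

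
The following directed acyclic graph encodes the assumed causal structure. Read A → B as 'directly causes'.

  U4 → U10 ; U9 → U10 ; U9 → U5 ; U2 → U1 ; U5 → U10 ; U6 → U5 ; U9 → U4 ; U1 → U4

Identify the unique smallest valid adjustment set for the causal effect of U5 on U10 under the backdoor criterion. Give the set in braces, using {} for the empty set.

{U9}

Variables eligible for adjustment (non-descendants of U5, excluding U5 and U10): {U1, U2, U4, U6, U9}.
Backdoor paths from U5 to U10:
  P1: U5 <- U9 -> U4 -> U10
  P2: U5 <- U9 -> U10
The empty set is not sufficient: P1 (U5 <- U9 -> U4 -> U10) has no collider blocking it and no conditioned non-collider, so it is open.
Try {U9}:
  P1: blocked at fork node U9 ∈ conditioning set.
  P2: blocked at fork node U9 ∈ conditioning set.
{U9} contains no descendant of U5 and blocks every backdoor path.
No other singleton works — e.g. {U2} leaves P1 open — so {U9} is the unique smallest valid adjustment set.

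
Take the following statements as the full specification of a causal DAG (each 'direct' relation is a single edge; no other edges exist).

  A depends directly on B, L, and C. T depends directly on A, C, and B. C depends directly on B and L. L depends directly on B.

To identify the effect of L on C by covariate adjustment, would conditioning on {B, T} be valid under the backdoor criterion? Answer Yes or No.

No

Backdoor paths from L to C (paths whose first edge points into L):
  P1: L <- B -> C
  P2: L <- B -> A <- C
  P3: L <- B -> A -> T <- C
  P4: L <- B -> T <- C
  P5: L <- B -> T <- A <- C
Condition 1 (no descendant of L in the set): FAILS — T is a descendant of L.
Condition 2 (every backdoor path blocked by {B, T}):
  P1: blocked at fork node B ∈ conditioning set.
  P2: blocked at fork node B ∈ conditioning set.
  P3: blocked at fork node B ∈ conditioning set.
  P4: blocked at fork node B ∈ conditioning set.
  P5: blocked at fork node B ∈ conditioning set.
{B, T} does not satisfy the backdoor criterion.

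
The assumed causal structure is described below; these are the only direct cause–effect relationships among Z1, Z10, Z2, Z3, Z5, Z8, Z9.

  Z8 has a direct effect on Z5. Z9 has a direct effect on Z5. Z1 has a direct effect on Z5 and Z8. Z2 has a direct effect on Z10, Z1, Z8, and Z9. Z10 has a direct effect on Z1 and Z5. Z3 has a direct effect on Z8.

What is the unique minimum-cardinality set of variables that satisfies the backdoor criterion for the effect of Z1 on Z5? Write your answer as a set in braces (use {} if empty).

{Z10, Z2}

Variables eligible for adjustment (non-descendants of Z1, excluding Z1 and Z5): {Z10, Z2, Z3, Z9}.
Backdoor paths from Z1 to Z5:
  P1: Z1 <- Z2 -> Z10 -> Z5
  P2: Z1 <- Z2 -> Z9 -> Z5
  P3: Z1 <- Z2 -> Z8 -> Z5
  P4: Z1 <- Z10 <- Z2 -> Z9 -> Z5
  P5: Z1 <- Z10 <- Z2 -> Z8 -> Z5
  P6: Z1 <- Z10 -> Z5
The empty set is not sufficient: P1 (Z1 <- Z2 -> Z10 -> Z5) has no collider blocking it and no conditioned non-collider, so it is open.
Try {Z10, Z2}:
  P1: blocked at fork node Z2 ∈ conditioning set.
  P2: blocked at fork node Z2 ∈ conditioning set.
  P3: blocked at fork node Z2 ∈ conditioning set.
  P4: blocked at chain node Z10 ∈ conditioning set.
  P5: blocked at chain node Z10 ∈ conditioning set.
  P6: blocked at fork node Z10 ∈ conditioning set.
{Z10, Z2} contains no descendant of Z1 and blocks every backdoor path.
Every element of {Z10, Z2} is needed (dropping Z10 leaves P6 open; dropping Z2 leaves P2 open), so no proper subset is valid.
Among all size-2 subsets of the eligible variables, only {Z10, Z2} blocks every backdoor path, so it is the unique smallest valid adjustment set.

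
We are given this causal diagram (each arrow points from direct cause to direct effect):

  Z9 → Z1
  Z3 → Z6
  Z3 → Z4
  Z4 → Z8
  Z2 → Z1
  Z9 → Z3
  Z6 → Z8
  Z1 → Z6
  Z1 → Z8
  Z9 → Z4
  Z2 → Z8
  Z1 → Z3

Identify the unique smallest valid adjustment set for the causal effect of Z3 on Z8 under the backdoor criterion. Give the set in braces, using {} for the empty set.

Variables eligible for adjustment (non-descendants of Z3, excluding Z3 and Z8): {Z1, Z2, Z9}.
Backdoor paths from Z3 to Z8:
  P1: Z3 <- Z9 -> Z1 <- Z2 -> Z8
  P2: Z3 <- Z9 -> Z1 -> Z6 -> Z8
  P3: Z3 <- Z9 -> Z1 -> Z8
  P4: Z3 <- Z9 -> Z4 -> Z8
  P5: Z3 <- Z1 <- Z2 -> Z8
  P6: Z3 <- Z1 <- Z9 -> Z4 -> Z8
  P7: Z3 <- Z1 -> Z6 -> Z8
  P8: Z3 <- Z1 -> Z8
The empty set is not sufficient: P2 (Z3 <- Z9 -> Z1 -> Z6 -> Z8) has no collider blocking it and no conditioned non-collider, so it is open.
Try {Z1, Z9}:
  P1: blocked at fork node Z9 ∈ conditioning set.
  P2: blocked at fork node Z9 ∈ conditioning set.
  P3: blocked at fork node Z9 ∈ conditioning set.
  P4: blocked at fork node Z9 ∈ conditioning set.
  P5: blocked at chain node Z1 ∈ conditioning set.
  P6: blocked at chain node Z1 ∈ conditioning set.
  P7: blocked at fork node Z1 ∈ conditioning set.
  P8: blocked at fork node Z1 ∈ conditioning set.
{Z1, Z9} contains no descendant of Z3 and blocks every backdoor path.
Every element of {Z1, Z9} is needed (dropping Z1 leaves P5 open; dropping Z9 leaves P1 open), so no proper subset is valid.
Among all size-2 subsets of the eligible variables, only {Z1, Z9} blocks every backdoor path, so it is the unique smallest valid adjustment set.

{Z1, Z9}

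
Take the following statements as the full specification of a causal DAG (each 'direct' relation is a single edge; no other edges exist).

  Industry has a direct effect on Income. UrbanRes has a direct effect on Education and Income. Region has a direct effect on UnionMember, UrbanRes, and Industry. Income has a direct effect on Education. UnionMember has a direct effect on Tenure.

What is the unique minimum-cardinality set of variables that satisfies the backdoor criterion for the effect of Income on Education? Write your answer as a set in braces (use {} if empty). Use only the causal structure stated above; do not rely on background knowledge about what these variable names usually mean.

Variables eligible for adjustment (non-descendants of Income, excluding Income and Education): {Industry, Region, Tenure, UnionMember, UrbanRes}.
Backdoor paths from Income to Education:
  P1: Income <- UrbanRes -> Education
  P2: Income <- Industry <- Region -> UrbanRes -> Education
The empty set is not sufficient: P1 (Income <- UrbanRes -> Education) has no collider blocking it and no conditioned non-collider, so it is open.
Try {UrbanRes}:
  P1: blocked at fork node UrbanRes ∈ conditioning set.
  P2: blocked at chain node UrbanRes ∈ conditioning set.
{UrbanRes} contains no descendant of Income and blocks every backdoor path.
No other singleton works — e.g. {Region} leaves P1 open — so {UrbanRes} is the unique smallest valid adjustment set.

{UrbanRes}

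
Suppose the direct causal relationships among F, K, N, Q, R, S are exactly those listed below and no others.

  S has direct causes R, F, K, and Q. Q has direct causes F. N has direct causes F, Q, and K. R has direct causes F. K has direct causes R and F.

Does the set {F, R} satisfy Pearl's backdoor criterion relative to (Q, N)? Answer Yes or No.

Yes

Backdoor paths from Q to N (paths whose first edge points into Q):
  P1: Q <- F -> R -> K -> N
  P2: Q <- F -> R -> S <- K -> N
  P3: Q <- F -> K -> N
  P4: Q <- F -> S <- R -> K -> N
  P5: Q <- F -> S <- K -> N
  P6: Q <- F -> N
Condition 1 (no descendant of Q in the set): holds — descendants of Q are {N, S}; none are in {F, R}.
Condition 2 (every backdoor path blocked by {F, R}):
  P1: blocked at fork node F ∈ conditioning set.
  P2: blocked at fork node F ∈ conditioning set.
  P3: blocked at fork node F ∈ conditioning set.
  P4: blocked at fork node F ∈ conditioning set.
  P5: blocked at fork node F ∈ conditioning set.
  P6: blocked at fork node F ∈ conditioning set.
{F, R} satisfies the backdoor criterion.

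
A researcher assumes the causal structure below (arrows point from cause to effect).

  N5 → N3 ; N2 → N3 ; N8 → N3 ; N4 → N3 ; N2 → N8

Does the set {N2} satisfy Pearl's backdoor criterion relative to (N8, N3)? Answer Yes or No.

Backdoor paths from N8 to N3 (paths whose first edge points into N8):
  P1: N8 <- N2 -> N3
Condition 1 (no descendant of N8 in the set): holds — descendants of N8 are {N3}; none are in {N2}.
Condition 2 (every backdoor path blocked by {N2}):
  P1: blocked at fork node N2 ∈ conditioning set.
{N2} satisfies the backdoor criterion.

Yes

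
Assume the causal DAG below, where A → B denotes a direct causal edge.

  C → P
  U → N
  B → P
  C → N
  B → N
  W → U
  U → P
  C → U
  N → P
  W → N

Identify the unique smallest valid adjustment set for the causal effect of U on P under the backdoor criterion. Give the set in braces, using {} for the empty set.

{C, W}

Variables eligible for adjustment (non-descendants of U, excluding U and P): {B, C, W}.
Backdoor paths from U to P:
  P1: U <- W -> N <- C -> P
  P2: U <- W -> N <- B -> P
  P3: U <- W -> N -> P
  P4: U <- C -> N <- B -> P
  P5: U <- C -> N -> P
  P6: U <- C -> P
The empty set is not sufficient: P3 (U <- W -> N -> P) has no collider blocking it and no conditioned non-collider, so it is open.
Try {C, W}:
  P1: blocked at fork node W ∈ conditioning set.
  P2: blocked at fork node W ∈ conditioning set.
  P3: blocked at fork node W ∈ conditioning set.
  P4: blocked at fork node C ∈ conditioning set.
  P5: blocked at fork node C ∈ conditioning set.
  P6: blocked at fork node C ∈ conditioning set.
{C, W} contains no descendant of U and blocks every backdoor path.
Every element of {C, W} is needed (dropping C leaves P5 open; dropping W leaves P3 open), so no proper subset is valid.
Among all size-2 subsets of the eligible variables, only {C, W} blocks every backdoor path, so it is the unique smallest valid adjustment set.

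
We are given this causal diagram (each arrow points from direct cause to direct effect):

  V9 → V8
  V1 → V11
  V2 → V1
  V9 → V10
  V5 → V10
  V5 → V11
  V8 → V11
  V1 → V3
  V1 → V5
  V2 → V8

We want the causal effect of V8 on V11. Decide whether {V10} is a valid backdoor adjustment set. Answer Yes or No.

No

Backdoor paths from V8 to V11 (paths whose first edge points into V8):
  P1: V8 <- V9 -> V10 <- V5 <- V1 -> V11
  P2: V8 <- V9 -> V10 <- V5 -> V11
  P3: V8 <- V2 -> V1 -> V5 -> V11
  P4: V8 <- V2 -> V1 -> V11
Condition 1 (no descendant of V8 in the set): holds — descendants of V8 are {V11}; none are in {V10}.
Condition 2 (every backdoor path blocked by {V10}):
  P1: open — collider(s) V10 are conditioned on (or have a conditioned descendant) and no non-collider on the path is in the set.
  P2: open — collider(s) V10 are conditioned on (or have a conditioned descendant) and no non-collider on the path is in the set.
  P3: open — no interior node is in the conditioning set.
  P4: open — no interior node is in the conditioning set.
{V10} does not satisfy the backdoor criterion.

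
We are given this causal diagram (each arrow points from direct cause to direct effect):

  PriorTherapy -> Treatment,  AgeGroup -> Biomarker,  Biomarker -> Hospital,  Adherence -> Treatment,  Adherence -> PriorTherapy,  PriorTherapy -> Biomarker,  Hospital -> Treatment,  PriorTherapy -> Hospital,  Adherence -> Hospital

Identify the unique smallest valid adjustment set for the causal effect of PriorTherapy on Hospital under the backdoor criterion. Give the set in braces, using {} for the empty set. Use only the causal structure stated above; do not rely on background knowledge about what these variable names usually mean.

Variables eligible for adjustment (non-descendants of PriorTherapy, excluding PriorTherapy and Hospital): {Adherence, AgeGroup}.
Backdoor paths from PriorTherapy to Hospital:
  P1: PriorTherapy <- Adherence -> Hospital
  P2: PriorTherapy <- Adherence -> Treatment <- Hospital
The empty set is not sufficient: P1 (PriorTherapy <- Adherence -> Hospital) has no collider blocking it and no conditioned non-collider, so it is open.
Try {Adherence}:
  P1: blocked at fork node Adherence ∈ conditioning set.
  P2: blocked at fork node Adherence ∈ conditioning set.
{Adherence} contains no descendant of PriorTherapy and blocks every backdoor path.
No other singleton works — e.g. {AgeGroup} leaves P1 open — so {Adherence} is the unique smallest valid adjustment set.

{Adherence}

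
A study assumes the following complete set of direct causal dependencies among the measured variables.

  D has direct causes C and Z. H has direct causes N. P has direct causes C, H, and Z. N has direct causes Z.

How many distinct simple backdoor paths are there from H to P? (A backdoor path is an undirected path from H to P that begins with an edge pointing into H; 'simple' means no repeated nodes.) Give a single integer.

2

A backdoor path from H to P is any simple undirected path whose first edge points into H (i.e. leaves H via a parent).
Parents of H: {N}.
Enumerating:
  P1: H <- N <- Z -> D <- C -> P
  P2: H <- N <- Z -> P
That exhausts the simple backdoor paths. Count: 2.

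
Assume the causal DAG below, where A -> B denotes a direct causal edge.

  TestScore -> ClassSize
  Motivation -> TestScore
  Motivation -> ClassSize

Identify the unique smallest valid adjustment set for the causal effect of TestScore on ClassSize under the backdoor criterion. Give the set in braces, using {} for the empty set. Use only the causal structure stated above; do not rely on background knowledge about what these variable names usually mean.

Variables eligible for adjustment (non-descendants of TestScore, excluding TestScore and ClassSize): {Motivation}.
Backdoor paths from TestScore to ClassSize:
  P1: TestScore <- Motivation -> ClassSize
The empty set is not sufficient: P1 (TestScore <- Motivation -> ClassSize) has no collider blocking it and no conditioned non-collider, so it is open.
Try {Motivation}:
  P1: blocked at fork node Motivation ∈ conditioning set.
{Motivation} contains no descendant of TestScore and blocks every backdoor path.
{Motivation} is the unique smallest valid adjustment set.

{Motivation}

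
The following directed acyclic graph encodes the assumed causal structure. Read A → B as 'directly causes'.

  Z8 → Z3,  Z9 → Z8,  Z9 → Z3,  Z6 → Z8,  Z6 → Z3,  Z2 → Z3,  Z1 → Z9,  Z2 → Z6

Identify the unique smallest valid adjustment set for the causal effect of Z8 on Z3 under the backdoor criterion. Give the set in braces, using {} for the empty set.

Variables eligible for adjustment (non-descendants of Z8, excluding Z8 and Z3): {Z1, Z2, Z6, Z9}.
Backdoor paths from Z8 to Z3:
  P1: Z8 <- Z6 <- Z2 -> Z3
  P2: Z8 <- Z6 -> Z3
  P3: Z8 <- Z9 -> Z3
The empty set is not sufficient: P1 (Z8 <- Z6 <- Z2 -> Z3) has no collider blocking it and no conditioned non-collider, so it is open.
Try {Z6, Z9}:
  P1: blocked at chain node Z6 ∈ conditioning set.
  P2: blocked at fork node Z6 ∈ conditioning set.
  P3: blocked at fork node Z9 ∈ conditioning set.
{Z6, Z9} contains no descendant of Z8 and blocks every backdoor path.
Every element of {Z6, Z9} is needed (dropping Z6 leaves P1 open; dropping Z9 leaves P3 open), so no proper subset is valid.
Among all size-2 subsets of the eligible variables, only {Z6, Z9} blocks every backdoor path, so it is the unique smallest valid adjustment set.

{Z6, Z9}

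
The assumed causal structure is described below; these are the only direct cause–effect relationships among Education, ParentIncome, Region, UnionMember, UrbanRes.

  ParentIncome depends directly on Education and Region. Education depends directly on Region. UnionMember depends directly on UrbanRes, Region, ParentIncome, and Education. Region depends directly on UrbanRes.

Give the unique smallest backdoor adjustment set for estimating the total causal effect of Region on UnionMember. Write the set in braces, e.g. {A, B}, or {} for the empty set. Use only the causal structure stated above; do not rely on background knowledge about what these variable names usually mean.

{UrbanRes}

Variables eligible for adjustment (non-descendants of Region, excluding Region and UnionMember): {UrbanRes}.
Backdoor paths from Region to UnionMember:
  P1: Region <- UrbanRes -> UnionMember
The empty set is not sufficient: P1 (Region <- UrbanRes -> UnionMember) has no collider blocking it and no conditioned non-collider, so it is open.
Try {UrbanRes}:
  P1: blocked at fork node UrbanRes ∈ conditioning set.
{UrbanRes} contains no descendant of Region and blocks every backdoor path.
{UrbanRes} is the unique smallest valid adjustment set.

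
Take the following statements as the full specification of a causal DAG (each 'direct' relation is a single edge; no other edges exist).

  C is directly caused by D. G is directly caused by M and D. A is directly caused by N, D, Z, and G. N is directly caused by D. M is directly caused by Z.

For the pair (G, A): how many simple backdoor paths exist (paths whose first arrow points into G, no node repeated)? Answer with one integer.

3

A backdoor path from G to A is any simple undirected path whose first edge points into G (i.e. leaves G via a parent).
Parents of G: {D, M}.
Enumerating:
  P1: G <- M <- Z -> A
  P2: G <- D -> N -> A
  P3: G <- D -> A
That exhausts the simple backdoor paths. Count: 3.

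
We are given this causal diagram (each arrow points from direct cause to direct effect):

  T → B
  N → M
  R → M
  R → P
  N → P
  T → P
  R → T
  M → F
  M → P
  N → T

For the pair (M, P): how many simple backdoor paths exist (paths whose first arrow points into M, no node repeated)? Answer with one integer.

A backdoor path from M to P is any simple undirected path whose first edge points into M (i.e. leaves M via a parent).
Parents of M: {N, R}.
Enumerating:
  P1: M <- N -> T <- R -> P
  P2: M <- N -> T -> P
  P3: M <- N -> P
  P4: M <- R -> T <- N -> P
  P5: M <- R -> T -> P
  P6: M <- R -> P
That exhausts the simple backdoor paths. Count: 6.

6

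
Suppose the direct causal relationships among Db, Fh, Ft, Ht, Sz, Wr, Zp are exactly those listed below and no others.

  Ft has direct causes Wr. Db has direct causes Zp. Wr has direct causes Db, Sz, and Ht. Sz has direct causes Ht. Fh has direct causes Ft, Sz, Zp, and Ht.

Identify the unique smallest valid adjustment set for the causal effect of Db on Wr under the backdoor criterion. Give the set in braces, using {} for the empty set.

Variables eligible for adjustment (non-descendants of Db, excluding Db and Wr): {Ht, Sz, Zp}.
Backdoor paths from Db to Wr:
  P1: Db <- Zp -> Fh <- Ht -> Sz -> Wr
  P2: Db <- Zp -> Fh <- Ht -> Wr
  P3: Db <- Zp -> Fh <- Sz <- Ht -> Wr
  P4: Db <- Zp -> Fh <- Sz -> Wr
  P5: Db <- Zp -> Fh <- Ft <- Wr
Each backdoor path contains an unconditioned collider, so every path is already blocked with the empty conditioning set:
  P1: blocked at collider Fh (neither it nor any descendant is in the conditioning set).
  P2: blocked at collider Fh (neither it nor any descendant is in the conditioning set).
  P3: blocked at collider Fh (neither it nor any descendant is in the conditioning set).
  P4: blocked at collider Fh (neither it nor any descendant is in the conditioning set).
  P5: blocked at collider Fh (neither it nor any descendant is in the conditioning set).
The empty set is therefore the unique smallest valid set.

{}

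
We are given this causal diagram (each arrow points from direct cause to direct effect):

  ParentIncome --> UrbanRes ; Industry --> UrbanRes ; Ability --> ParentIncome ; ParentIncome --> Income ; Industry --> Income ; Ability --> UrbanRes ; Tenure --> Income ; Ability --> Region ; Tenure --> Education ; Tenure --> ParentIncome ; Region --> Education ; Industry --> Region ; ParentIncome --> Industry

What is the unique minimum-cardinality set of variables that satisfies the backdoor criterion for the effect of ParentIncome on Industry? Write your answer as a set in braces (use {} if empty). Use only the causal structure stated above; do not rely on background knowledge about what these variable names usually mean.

Variables eligible for adjustment (non-descendants of ParentIncome, excluding ParentIncome and Industry): {Ability, Tenure}.
Backdoor paths from ParentIncome to Industry:
  P1: ParentIncome <- Ability -> Region <- Industry
  P2: ParentIncome <- Ability -> Region -> Education <- Tenure -> Income <- Industry
  P3: ParentIncome <- Ability -> UrbanRes <- Industry
  P4: ParentIncome <- Tenure -> Education <- Region <- Ability -> UrbanRes <- Industry
  P5: ParentIncome <- Tenure -> Education <- Region <- Industry
  P6: ParentIncome <- Tenure -> Income <- Industry
Each backdoor path contains an unconditioned collider, so every path is already blocked with the empty conditioning set:
  P1: blocked at collider Region (neither it nor any descendant is in the conditioning set).
  P2: blocked at collider Education (neither it nor any descendant is in the conditioning set).
  P3: blocked at collider UrbanRes (neither it nor any descendant is in the conditioning set).
  P4: blocked at collider Education (neither it nor any descendant is in the conditioning set).
  P5: blocked at collider Education (neither it nor any descendant is in the conditioning set).
  P6: blocked at collider Income (neither it nor any descendant is in the conditioning set).
The empty set is therefore the unique smallest valid set.

{}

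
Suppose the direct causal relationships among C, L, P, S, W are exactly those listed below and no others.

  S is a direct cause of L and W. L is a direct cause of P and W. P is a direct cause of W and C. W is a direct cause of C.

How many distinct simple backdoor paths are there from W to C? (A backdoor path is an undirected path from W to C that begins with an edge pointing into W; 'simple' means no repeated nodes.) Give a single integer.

A backdoor path from W to C is any simple undirected path whose first edge points into W (i.e. leaves W via a parent).
Parents of W: {L, P, S}.
Enumerating:
  P1: W <- S -> L -> P -> C
  P2: W <- L -> P -> C
  P3: W <- P -> C
That exhausts the simple backdoor paths. Count: 3.

3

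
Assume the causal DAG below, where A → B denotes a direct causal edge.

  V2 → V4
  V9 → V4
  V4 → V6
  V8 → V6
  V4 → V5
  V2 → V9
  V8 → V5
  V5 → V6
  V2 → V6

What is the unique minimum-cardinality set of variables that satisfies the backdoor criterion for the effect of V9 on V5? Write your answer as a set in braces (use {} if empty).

Variables eligible for adjustment (non-descendants of V9, excluding V9 and V5): {V2, V8}.
Backdoor paths from V9 to V5:
  P1: V9 <- V2 -> V4 -> V5
  P2: V9 <- V2 -> V4 -> V6 <- V8 -> V5
  P3: V9 <- V2 -> V4 -> V6 <- V5
  P4: V9 <- V2 -> V6 <- V8 -> V5
  P5: V9 <- V2 -> V6 <- V4 -> V5
  P6: V9 <- V2 -> V6 <- V5
The empty set is not sufficient: P1 (V9 <- V2 -> V4 -> V5) has no collider blocking it and no conditioned non-collider, so it is open.
Try {V2}:
  P1: blocked at fork node V2 ∈ conditioning set.
  P2: blocked at fork node V2 ∈ conditioning set.
  P3: blocked at fork node V2 ∈ conditioning set.
  P4: blocked at fork node V2 ∈ conditioning set.
  P5: blocked at fork node V2 ∈ conditioning set.
  P6: blocked at fork node V2 ∈ conditioning set.
{V2} contains no descendant of V9 and blocks every backdoor path.
No other singleton works — e.g. {V8} leaves P1 open — so {V2} is the unique smallest valid adjustment set.

{V2}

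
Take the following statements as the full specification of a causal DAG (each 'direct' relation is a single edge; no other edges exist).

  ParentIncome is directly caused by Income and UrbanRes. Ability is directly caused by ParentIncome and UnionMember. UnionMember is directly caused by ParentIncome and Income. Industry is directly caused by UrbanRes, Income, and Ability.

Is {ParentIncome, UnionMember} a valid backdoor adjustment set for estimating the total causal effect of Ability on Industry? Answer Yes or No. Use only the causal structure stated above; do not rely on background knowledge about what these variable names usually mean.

Yes

Backdoor paths from Ability to Industry (paths whose first edge points into Ability):
  P1: Ability <- ParentIncome <- UrbanRes -> Industry
  P2: Ability <- ParentIncome <- Income -> Industry
  P3: Ability <- ParentIncome -> UnionMember <- Income -> Industry
  P4: Ability <- UnionMember <- Income -> ParentIncome <- UrbanRes -> Industry
  P5: Ability <- UnionMember <- Income -> Industry
  P6: Ability <- UnionMember <- ParentIncome <- UrbanRes -> Industry
  P7: Ability <- UnionMember <- ParentIncome <- Income -> Industry
Condition 1 (no descendant of Ability in the set): holds — descendants of Ability are {Industry}; none are in {ParentIncome, UnionMember}.
Condition 2 (every backdoor path blocked by {ParentIncome, UnionMember}):
  P1: blocked at chain node ParentIncome ∈ conditioning set.
  P2: blocked at chain node ParentIncome ∈ conditioning set.
  P3: blocked at fork node ParentIncome ∈ conditioning set.
  P4: blocked at chain node UnionMember ∈ conditioning set.
  P5: blocked at chain node UnionMember ∈ conditioning set.
  P6: blocked at chain node UnionMember ∈ conditioning set.
  P7: blocked at chain node UnionMember ∈ conditioning set.
{ParentIncome, UnionMember} satisfies the backdoor criterion.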